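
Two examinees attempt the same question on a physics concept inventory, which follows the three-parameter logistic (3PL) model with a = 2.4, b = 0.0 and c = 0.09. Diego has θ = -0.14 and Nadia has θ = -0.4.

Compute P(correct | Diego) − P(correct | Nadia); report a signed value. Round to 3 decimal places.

P(θ) = c + (1 − c) · 1 / (1 + exp(−a(θ − b)))
P(Diego) = 0.4693  [exponent -0.3360]
P(Nadia) = 0.3420  [exponent -0.9600]
Difference = 0.4693 − 0.3420 = 0.1273

0.127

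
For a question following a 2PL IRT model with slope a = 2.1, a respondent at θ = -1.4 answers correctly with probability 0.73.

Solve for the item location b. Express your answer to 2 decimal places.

-1.87

P(θ) = 1 / (1 + exp(−a(θ − b)))
logit(0.73) = ln(0.73/0.27) = 0.9946
b = θ − logit/(a) = -1.4 − 0.9946/2.1000 = -1.8736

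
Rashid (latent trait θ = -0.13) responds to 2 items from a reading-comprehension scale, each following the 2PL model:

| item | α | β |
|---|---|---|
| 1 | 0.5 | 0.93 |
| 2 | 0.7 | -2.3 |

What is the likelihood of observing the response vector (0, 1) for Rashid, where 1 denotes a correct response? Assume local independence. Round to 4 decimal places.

P(θ) = 1 / (1 + exp(−α(θ − β)))
P_1 = 1/(1+e^{0.5300}) = 0.3705
P_2 = 1/(1+e^{-1.5190}) = 0.8204
L = (1−P_1) × P_2 = 0.6295 × 0.8204 = 0.51642

0.5164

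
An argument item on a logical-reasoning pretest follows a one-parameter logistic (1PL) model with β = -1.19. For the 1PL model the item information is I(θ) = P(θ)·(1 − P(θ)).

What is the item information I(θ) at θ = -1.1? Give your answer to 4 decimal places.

0.2495

P = 1/(1+e^{-0.0900}) = 0.5225
P(1−P) = 0.5225 × 0.4775 = 0.2495
I = P(1−P) = 0.24949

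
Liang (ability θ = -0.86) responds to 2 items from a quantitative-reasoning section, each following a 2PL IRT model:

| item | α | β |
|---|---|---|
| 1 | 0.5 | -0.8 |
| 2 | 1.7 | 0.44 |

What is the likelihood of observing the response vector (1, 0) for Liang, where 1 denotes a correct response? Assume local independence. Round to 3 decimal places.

0.444

P(θ) = 1 / (1 + exp(−α(θ − β)))
P_1 = 1/(1+e^{0.0300}) = 0.4925
P_2 = 1/(1+e^{2.2100}) = 0.0989
L = P_1 × (1−P_2) = 0.4925 × 0.9011 = 0.44381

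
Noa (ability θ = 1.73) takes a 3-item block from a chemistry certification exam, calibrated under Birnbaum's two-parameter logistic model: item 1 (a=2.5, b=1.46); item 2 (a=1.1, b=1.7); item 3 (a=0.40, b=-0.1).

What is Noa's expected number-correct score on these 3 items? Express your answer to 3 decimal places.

1.846

P(θ) = 1 / (1 + exp(−a(θ − b)))
P_1 = 1/(1+e^{-0.6750}) = 0.6626
P_2 = 1/(1+e^{-0.0330}) = 0.5082
P_3 = 1/(1+e^{-0.7320}) = 0.6752
E[score] = 0.6626 + 0.5082 + 0.6752 = 1.8461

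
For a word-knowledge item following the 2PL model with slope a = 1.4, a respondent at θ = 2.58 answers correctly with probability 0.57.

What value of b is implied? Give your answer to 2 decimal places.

P(θ) = 1 / (1 + exp(−a(θ − b)))
logit(0.57) = ln(0.57/0.43) = 0.2819
b = θ − logit/(a) = 2.58 − 0.2819/1.4000 = 2.3787

2.38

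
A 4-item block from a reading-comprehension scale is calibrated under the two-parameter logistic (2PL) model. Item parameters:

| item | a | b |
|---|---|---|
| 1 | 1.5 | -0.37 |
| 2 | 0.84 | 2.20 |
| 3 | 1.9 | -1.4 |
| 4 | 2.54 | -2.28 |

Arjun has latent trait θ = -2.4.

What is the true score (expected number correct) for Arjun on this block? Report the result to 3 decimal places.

P(θ) = 1 / (1 + exp(−a(θ − b)))
P_1 = 1/(1+e^{3.0450}) = 0.0454
P_2 = 1/(1+e^{3.8640}) = 0.0206
P_3 = 1/(1+e^{1.9000}) = 0.1301
P_4 = 1/(1+e^{0.3048}) = 0.4244
E[score] = 0.0454 + 0.0206 + 0.1301 + 0.4244 = 0.6205

0.620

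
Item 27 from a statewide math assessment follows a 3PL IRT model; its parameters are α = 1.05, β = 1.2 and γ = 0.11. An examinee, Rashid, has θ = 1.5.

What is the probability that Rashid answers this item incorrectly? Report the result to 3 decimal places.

P(θ) = γ + (1 − γ) · 1 / (1 + exp(−α(θ − β)))
Exponent: 1.05 × (1.5 − 1.2) = 0.3150
1/(1 + e^{-0.3150}) = 0.5781
P = 0.11 + 0.89 × 0.5781 = 0.6245
P(incorrect) = 1 − 0.6245 = 0.3755

0.375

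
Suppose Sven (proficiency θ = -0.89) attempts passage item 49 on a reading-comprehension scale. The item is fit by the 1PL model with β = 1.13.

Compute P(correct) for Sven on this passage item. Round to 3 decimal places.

0.117

P(θ) = 1 / (1 + exp(−(θ − β)))
Exponent: (-0.89 − 1.13) = -2.0200
1/(1 + e^{2.0200}) = 0.1171
P = 0.1171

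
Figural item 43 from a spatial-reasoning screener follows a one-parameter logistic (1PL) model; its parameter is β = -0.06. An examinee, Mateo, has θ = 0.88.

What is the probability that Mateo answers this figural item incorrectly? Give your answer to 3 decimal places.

P(θ) = 1 / (1 + exp(−(θ − β)))
Exponent: (0.88 − (-0.06)) = 0.9400
1/(1 + e^{-0.9400}) = 0.7191
P = 0.7191
P(incorrect) = 1 − 0.7191 = 0.2809

0.281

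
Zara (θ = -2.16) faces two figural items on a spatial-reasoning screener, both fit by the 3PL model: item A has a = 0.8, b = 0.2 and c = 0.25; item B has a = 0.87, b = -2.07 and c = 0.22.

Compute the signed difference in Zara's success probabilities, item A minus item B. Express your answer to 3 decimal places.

-0.246

P(θ) = c + (1 − c) · 1 / (1 + exp(−a(θ − b)))
P_A = 0.3486
P_B = 0.5947
P_A − P_B = -0.2461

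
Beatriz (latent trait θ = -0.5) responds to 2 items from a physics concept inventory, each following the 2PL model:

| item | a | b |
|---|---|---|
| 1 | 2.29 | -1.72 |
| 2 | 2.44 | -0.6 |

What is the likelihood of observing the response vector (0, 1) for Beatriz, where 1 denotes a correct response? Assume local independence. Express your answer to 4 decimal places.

0.0323

P(θ) = 1 / (1 + exp(−a(θ − b)))
P_1 = 1/(1+e^{-2.7938}) = 0.9423
P_2 = 1/(1+e^{-0.2440}) = 0.5607
L = (1−P_1) × P_2 = 0.0577 × 0.5607 = 0.03233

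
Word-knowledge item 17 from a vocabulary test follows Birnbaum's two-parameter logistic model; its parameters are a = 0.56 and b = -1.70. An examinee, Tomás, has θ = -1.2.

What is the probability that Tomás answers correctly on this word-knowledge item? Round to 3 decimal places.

P(θ) = 1 / (1 + exp(−a(θ − b)))
Exponent: 0.56 × (-1.2 − (-1.70)) = 0.2800
1/(1 + e^{-0.2800}) = 0.5695

0.570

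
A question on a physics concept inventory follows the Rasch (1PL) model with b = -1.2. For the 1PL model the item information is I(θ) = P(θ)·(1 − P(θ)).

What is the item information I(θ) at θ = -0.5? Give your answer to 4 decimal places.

P = 1/(1+e^{-0.7000}) = 0.6682
P(1−P) = 0.6682 × 0.3318 = 0.2217
I = P(1−P) = 0.22171

0.2217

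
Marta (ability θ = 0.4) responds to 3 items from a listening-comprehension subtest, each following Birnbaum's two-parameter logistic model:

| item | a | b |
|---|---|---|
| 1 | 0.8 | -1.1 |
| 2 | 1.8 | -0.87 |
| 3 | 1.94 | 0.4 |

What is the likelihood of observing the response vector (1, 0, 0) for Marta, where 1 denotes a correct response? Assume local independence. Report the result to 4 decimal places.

P(θ) = 1 / (1 + exp(−a(θ − b)))
P_1 = 1/(1+e^{-1.2000}) = 0.7685
P_2 = 1/(1+e^{-2.2860}) = 0.9077
P_3 = 1/(1+e^{0.0000}) = 0.5000
L = P_1 × (1−P_2) × (1−P_3) = 0.7685 × 0.0923 × 0.5000 = 0.03546

0.0355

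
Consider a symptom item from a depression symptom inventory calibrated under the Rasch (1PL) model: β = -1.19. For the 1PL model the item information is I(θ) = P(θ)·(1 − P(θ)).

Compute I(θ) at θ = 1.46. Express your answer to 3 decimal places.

P = 1/(1+e^{-2.6500}) = 0.9340
P(1−P) = 0.9340 × 0.0660 = 0.0616
I = P(1−P) = 0.06163

0.062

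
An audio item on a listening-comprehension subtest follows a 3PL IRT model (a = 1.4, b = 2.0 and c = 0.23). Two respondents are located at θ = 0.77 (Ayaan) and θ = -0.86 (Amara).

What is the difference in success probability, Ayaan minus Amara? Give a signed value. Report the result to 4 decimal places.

P(θ) = c + (1 − c) · 1 / (1 + exp(−a(θ − b)))
P(Ayaan) = 0.3467  [exponent -1.7220]
P(Amara) = 0.2438  [exponent -4.0040]
Difference = 0.3467 − 0.2438 = 0.1029

0.1029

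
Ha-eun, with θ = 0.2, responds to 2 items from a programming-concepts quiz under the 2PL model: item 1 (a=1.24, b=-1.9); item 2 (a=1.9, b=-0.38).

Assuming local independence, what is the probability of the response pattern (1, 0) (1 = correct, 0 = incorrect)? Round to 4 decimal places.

P(θ) = 1 / (1 + exp(−a(θ − b)))
P_1 = 1/(1+e^{-2.6040}) = 0.9311
P_2 = 1/(1+e^{-1.1020}) = 0.7506
L = P_1 × (1−P_2) = 0.9311 × 0.2494 = 0.23219

0.2322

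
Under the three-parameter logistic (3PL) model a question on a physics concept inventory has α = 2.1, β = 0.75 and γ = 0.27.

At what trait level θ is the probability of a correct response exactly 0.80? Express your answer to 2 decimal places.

1.21

P(θ) = γ + (1 − γ) · 1 / (1 + exp(−α(θ − β)))
Remove guessing floor: (0.80 − 0.27)/(1 − 0.27) = 0.7260
logit = ln(0.7260/0.2740) = 0.9746
θ = β + logit/(α) = 0.75 + 0.9746/2.1000 = 1.2141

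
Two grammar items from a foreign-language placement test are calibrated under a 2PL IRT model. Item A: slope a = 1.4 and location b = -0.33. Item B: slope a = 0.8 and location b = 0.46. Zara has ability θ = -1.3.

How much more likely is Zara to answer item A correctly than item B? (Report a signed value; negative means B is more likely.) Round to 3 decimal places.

0.008

P(θ) = 1 / (1 + exp(−a(θ − b)))
P_A = 0.2046
P_B = 0.1965
P_A − P_B = 0.0080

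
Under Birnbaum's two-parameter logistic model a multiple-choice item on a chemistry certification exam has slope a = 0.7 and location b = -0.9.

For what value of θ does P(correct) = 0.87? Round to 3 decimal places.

1.816

P(θ) = 1 / (1 + exp(−a(θ − b)))
logit = ln(0.8700/0.1300) = 1.9010
θ = b + logit/(a) = -0.9 + 1.9010/0.7000 = 1.8157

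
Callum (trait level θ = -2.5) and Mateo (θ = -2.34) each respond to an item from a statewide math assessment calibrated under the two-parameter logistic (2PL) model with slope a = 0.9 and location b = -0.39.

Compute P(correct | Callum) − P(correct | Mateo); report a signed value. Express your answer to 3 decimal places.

-0.017

P(θ) = 1 / (1 + exp(−a(θ − b)))
P(Callum) = 0.1302  [exponent -1.8990]
P(Mateo) = 0.1474  [exponent -1.7550]
Difference = 0.1302 − 0.1474 = -0.0172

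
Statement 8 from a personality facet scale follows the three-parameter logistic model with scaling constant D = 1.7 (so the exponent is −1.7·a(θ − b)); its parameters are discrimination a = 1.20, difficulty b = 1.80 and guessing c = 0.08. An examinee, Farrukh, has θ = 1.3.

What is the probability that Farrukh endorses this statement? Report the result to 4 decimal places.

P(θ) = c + (1 − c) · 1 / (1 + exp(−D·a(θ − b)))
Exponent: 1.7 × 1.20 × (1.3 − 1.80) = -1.0200
1/(1 + e^{1.0200}) = 0.2650
P = 0.08 + 0.92 × 0.2650 = 0.3238

0.3238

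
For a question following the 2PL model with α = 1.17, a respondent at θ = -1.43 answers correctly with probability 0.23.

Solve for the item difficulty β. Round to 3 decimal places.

-0.397

P(θ) = 1 / (1 + exp(−α(θ − β)))
logit(0.23) = ln(0.23/0.77) = -1.2083
β = θ − logit/(α) = -1.43 − (-1.2083)/1.1700 = -0.3973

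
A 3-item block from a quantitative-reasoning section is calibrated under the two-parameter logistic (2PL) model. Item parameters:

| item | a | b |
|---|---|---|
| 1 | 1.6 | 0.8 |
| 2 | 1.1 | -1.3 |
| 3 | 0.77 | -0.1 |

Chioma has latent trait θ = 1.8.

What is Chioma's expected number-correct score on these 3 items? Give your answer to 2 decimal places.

2.61

P(θ) = 1 / (1 + exp(−a(θ − b)))
P_1 = 1/(1+e^{-1.6000}) = 0.8320
P_2 = 1/(1+e^{-3.4100}) = 0.9680
P_3 = 1/(1+e^{-1.4630}) = 0.8120
E[score] = 0.8320 + 0.9680 + 0.8120 = 2.6120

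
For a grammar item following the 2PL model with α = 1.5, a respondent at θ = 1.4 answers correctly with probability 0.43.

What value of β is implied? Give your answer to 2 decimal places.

1.59

P(θ) = 1 / (1 + exp(−α(θ − β)))
logit(0.43) = ln(0.43/0.57) = -0.2819
β = θ − logit/(α) = 1.4 − (-0.2819)/1.5000 = 1.5879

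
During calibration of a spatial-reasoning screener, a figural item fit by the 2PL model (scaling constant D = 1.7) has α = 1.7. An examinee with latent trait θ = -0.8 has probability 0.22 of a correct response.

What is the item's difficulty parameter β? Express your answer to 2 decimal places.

-0.36

P(θ) = 1 / (1 + exp(−D·α(θ − β)))
logit(0.22) = ln(0.22/0.78) = -1.2657
β = θ − logit/(1.7·α) = -0.8 − (-1.2657)/2.8900 = -0.3621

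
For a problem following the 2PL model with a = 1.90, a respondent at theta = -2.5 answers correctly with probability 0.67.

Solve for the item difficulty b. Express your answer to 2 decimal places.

P(theta) = 1 / (1 + exp(−a(theta − b)))
logit(0.67) = ln(0.67/0.33) = 0.7082
b = theta − logit/(a) = -2.5 − 0.7082/1.9000 = -2.8727

-2.87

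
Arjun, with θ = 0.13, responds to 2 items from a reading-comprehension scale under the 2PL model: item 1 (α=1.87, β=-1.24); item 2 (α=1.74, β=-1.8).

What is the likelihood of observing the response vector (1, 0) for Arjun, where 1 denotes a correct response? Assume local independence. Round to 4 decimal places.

0.0312

P(θ) = 1 / (1 + exp(−α(θ − β)))
P_1 = 1/(1+e^{-2.5619}) = 0.9284
P_2 = 1/(1+e^{-3.3582}) = 0.9664
L = P_1 × (1−P_2) = 0.9284 × 0.0336 = 0.03122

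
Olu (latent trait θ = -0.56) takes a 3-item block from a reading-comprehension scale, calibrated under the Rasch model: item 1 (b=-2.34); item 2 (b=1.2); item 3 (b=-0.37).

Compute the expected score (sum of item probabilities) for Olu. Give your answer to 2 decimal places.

1.46

P(θ) = 1 / (1 + exp(−(θ − b)))
P_1 = 1/(1+e^{-1.7800}) = 0.8557
P_2 = 1/(1+e^{1.7600}) = 0.1468
P_3 = 1/(1+e^{0.1900}) = 0.4526
E[score] = 0.8557 + 0.1468 + 0.4526 = 1.4551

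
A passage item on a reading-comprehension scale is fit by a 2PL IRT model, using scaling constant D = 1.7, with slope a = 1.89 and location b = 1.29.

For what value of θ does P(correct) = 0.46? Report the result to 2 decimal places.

P(θ) = 1 / (1 + exp(−D·a(θ − b)))
logit = ln(0.4600/0.5400) = -0.1603
θ = b + logit/(1.7·a) = 1.29 + (-0.1603)/3.2130 = 1.2401

1.24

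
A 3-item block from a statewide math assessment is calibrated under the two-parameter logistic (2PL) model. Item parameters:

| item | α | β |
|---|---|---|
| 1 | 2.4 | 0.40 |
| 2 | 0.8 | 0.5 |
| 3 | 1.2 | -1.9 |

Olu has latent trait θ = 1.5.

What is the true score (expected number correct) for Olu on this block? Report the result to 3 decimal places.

P(θ) = 1 / (1 + exp(−α(θ − β)))
P_1 = 1/(1+e^{-2.6400}) = 0.9334
P_2 = 1/(1+e^{-0.8000}) = 0.6900
P_3 = 1/(1+e^{-4.0800}) = 0.9834
E[score] = 0.9334 + 0.6900 + 0.9834 = 2.6067

2.607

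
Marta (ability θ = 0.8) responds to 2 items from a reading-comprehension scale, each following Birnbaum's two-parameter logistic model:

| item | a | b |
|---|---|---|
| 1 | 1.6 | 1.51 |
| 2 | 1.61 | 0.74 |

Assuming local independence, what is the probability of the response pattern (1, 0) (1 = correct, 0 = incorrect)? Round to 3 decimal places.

P(θ) = 1 / (1 + exp(−a(θ − b)))
P_1 = 1/(1+e^{1.1360}) = 0.2431
P_2 = 1/(1+e^{-0.0966}) = 0.5241
L = P_1 × (1−P_2) = 0.2431 × 0.4759 = 0.11566

0.116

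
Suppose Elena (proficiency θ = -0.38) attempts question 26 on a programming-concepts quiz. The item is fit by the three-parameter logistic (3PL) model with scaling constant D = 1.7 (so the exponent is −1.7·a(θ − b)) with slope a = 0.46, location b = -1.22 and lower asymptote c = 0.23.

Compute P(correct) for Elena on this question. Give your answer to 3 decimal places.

P(θ) = c + (1 − c) · 1 / (1 + exp(−D·a(θ − b)))
Exponent: 1.7 × 0.46 × (-0.38 − (-1.22)) = 0.6569
1/(1 + e^{-0.6569}) = 0.6586
P = 0.23 + 0.77 × 0.6586 = 0.7371

0.737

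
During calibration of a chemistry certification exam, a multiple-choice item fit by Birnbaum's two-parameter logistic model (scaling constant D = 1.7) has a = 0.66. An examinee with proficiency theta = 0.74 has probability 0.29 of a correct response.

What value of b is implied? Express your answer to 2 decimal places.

1.54

P(theta) = 1 / (1 + exp(−D·a(theta − b)))
logit(0.29) = ln(0.29/0.71) = -0.8954
b = theta − logit/(1.7·a) = 0.74 − (-0.8954)/1.1220 = 1.5380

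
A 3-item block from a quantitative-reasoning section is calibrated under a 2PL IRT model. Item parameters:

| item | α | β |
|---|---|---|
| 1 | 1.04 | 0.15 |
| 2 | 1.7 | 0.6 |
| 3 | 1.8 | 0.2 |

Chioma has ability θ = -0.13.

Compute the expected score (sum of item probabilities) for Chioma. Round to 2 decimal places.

1.01

P(θ) = 1 / (1 + exp(−α(θ − β)))
P_1 = 1/(1+e^{0.2912}) = 0.4277
P_2 = 1/(1+e^{1.2410}) = 0.2243
P_3 = 1/(1+e^{0.5940}) = 0.3557
E[score] = 0.4277 + 0.2243 + 0.3557 = 1.0077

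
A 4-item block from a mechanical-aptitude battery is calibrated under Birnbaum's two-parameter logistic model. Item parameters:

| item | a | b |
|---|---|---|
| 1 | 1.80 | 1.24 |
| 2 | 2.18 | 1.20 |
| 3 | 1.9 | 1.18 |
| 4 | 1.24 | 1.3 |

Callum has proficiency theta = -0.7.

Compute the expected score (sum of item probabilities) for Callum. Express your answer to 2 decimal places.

0.15

P(theta) = 1 / (1 + exp(−a(theta − b)))
P_1 = 1/(1+e^{3.4920}) = 0.0295
P_2 = 1/(1+e^{4.1420}) = 0.0156
P_3 = 1/(1+e^{3.5720}) = 0.0273
P_4 = 1/(1+e^{2.4800}) = 0.0773
E[score] = 0.0295 + 0.0156 + 0.0273 + 0.0773 = 0.1498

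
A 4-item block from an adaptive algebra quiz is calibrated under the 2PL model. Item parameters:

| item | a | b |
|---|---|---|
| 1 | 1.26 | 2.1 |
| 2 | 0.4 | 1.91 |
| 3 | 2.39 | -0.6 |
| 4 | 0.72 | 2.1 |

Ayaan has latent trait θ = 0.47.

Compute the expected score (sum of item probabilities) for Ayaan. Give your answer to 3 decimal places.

P(θ) = 1 / (1 + exp(−a(θ − b)))
P_1 = 1/(1+e^{2.0538}) = 0.1137
P_2 = 1/(1+e^{0.5760}) = 0.3599
P_3 = 1/(1+e^{-2.5573}) = 0.9281
P_4 = 1/(1+e^{1.1736}) = 0.2362
E[score] = 0.1137 + 0.3599 + 0.9281 + 0.2362 = 1.6378

1.638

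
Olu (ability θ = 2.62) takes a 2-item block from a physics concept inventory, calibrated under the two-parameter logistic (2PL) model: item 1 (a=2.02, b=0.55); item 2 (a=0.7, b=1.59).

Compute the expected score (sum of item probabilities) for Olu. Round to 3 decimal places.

1.658

P(θ) = 1 / (1 + exp(−a(θ − b)))
P_1 = 1/(1+e^{-4.1814}) = 0.9850
P_2 = 1/(1+e^{-0.7210}) = 0.6728
E[score] = 0.9850 + 0.6728 = 1.6578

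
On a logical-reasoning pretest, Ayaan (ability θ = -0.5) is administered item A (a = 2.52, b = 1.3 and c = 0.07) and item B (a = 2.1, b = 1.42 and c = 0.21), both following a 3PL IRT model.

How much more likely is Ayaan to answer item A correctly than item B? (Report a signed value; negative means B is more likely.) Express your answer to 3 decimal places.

P(θ) = c + (1 − c) · 1 / (1 + exp(−a(θ − b)))
P_A = 0.0799
P_B = 0.2238
P_A − P_B = -0.1439

-0.144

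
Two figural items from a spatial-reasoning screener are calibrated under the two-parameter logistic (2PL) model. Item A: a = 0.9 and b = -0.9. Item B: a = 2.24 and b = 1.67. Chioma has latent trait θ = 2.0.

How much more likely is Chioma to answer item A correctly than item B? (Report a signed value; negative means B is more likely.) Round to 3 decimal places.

0.255

P(θ) = 1 / (1 + exp(−a(θ − b)))
P_A = 0.9315
P_B = 0.6768
P_A − P_B = 0.2547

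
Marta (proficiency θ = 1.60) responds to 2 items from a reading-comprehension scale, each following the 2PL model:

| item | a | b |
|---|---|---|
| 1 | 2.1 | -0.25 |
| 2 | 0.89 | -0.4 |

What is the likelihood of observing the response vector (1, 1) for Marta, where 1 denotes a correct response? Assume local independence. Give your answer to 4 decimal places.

0.8385

P(θ) = 1 / (1 + exp(−a(θ − b)))
P_1 = 1/(1+e^{-3.8850}) = 0.9799
P_2 = 1/(1+e^{-1.7800}) = 0.8557
L = P_1 × P_2 = 0.9799 × 0.8557 = 0.83847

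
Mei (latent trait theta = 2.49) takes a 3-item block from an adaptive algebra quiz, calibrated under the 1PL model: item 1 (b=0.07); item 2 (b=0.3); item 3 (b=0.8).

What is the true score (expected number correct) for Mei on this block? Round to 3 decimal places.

P(theta) = 1 / (1 + exp(−(theta − b)))
P_1 = 1/(1+e^{-2.4200}) = 0.9183
P_2 = 1/(1+e^{-2.1900}) = 0.8993
P_3 = 1/(1+e^{-1.6900}) = 0.8442
E[score] = 0.9183 + 0.8993 + 0.8442 = 2.6619

2.662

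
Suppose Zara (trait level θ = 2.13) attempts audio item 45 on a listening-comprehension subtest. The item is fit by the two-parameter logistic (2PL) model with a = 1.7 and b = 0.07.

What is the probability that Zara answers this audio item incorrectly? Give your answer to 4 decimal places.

P(θ) = 1 / (1 + exp(−a(θ − b)))
Exponent: 1.7 × (2.13 − 0.07) = 3.5020
1/(1 + e^{-3.5020}) = 0.9707
P(incorrect) = 1 − 0.9707 = 0.0293

0.0293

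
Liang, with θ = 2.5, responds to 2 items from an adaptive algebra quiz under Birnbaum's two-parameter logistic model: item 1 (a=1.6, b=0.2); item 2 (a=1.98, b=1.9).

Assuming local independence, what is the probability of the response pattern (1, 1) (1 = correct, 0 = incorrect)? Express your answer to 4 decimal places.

P(θ) = 1 / (1 + exp(−a(θ − b)))
P_1 = 1/(1+e^{-3.6800}) = 0.9754
P_2 = 1/(1+e^{-1.1880}) = 0.7664
L = P_1 × P_2 = 0.9754 × 0.7664 = 0.74753

0.7475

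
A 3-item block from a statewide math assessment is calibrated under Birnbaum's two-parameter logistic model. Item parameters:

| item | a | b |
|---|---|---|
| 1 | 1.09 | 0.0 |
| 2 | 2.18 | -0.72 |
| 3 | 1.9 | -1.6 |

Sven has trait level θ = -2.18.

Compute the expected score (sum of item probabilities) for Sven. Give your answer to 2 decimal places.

0.37

P(θ) = 1 / (1 + exp(−a(θ − b)))
P_1 = 1/(1+e^{2.3762}) = 0.0850
P_2 = 1/(1+e^{3.1828}) = 0.0398
P_3 = 1/(1+e^{1.1020}) = 0.2494
E[score] = 0.0850 + 0.0398 + 0.2494 = 0.3742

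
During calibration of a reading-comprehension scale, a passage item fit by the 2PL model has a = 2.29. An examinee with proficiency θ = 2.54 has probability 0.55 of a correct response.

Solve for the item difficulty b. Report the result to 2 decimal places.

P(θ) = 1 / (1 + exp(−a(θ − b)))
logit(0.55) = ln(0.55/0.45) = 0.2007
b = θ − logit/(a) = 2.54 − 0.2007/2.2900 = 2.4524

2.45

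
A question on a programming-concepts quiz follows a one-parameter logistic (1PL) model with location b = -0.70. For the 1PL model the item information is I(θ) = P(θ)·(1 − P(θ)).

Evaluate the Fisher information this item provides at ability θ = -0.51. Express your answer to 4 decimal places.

0.2478

P = 1/(1+e^{-0.1900}) = 0.5474
P(1−P) = 0.5474 × 0.4526 = 0.2478
I = P(1−P) = 0.24776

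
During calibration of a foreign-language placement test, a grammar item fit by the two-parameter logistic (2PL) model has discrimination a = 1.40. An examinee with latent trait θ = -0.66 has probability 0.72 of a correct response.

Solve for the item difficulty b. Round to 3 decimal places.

-1.335

P(θ) = 1 / (1 + exp(−a(θ − b)))
logit(0.72) = ln(0.72/0.28) = 0.9445
b = θ − logit/(a) = -0.66 − 0.9445/1.4000 = -1.3346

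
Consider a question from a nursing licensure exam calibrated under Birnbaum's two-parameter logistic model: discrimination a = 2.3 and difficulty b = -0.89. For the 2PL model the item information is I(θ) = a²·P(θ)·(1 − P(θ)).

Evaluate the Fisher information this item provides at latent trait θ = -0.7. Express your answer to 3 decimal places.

1.261

P = 1/(1+e^{-0.4370}) = 0.6075
P(1−P) = 0.6075 × 0.3925 = 0.2384
I = a² × P(1−P) = 2.3² × 0.2384 = 1.26132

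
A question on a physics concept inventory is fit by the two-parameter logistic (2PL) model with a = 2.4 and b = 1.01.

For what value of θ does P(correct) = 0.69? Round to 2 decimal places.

1.34

P(θ) = 1 / (1 + exp(−a(θ − b)))
logit = ln(0.6900/0.3100) = 0.8001
θ = b + logit/(a) = 1.01 + 0.8001/2.4000 = 1.3434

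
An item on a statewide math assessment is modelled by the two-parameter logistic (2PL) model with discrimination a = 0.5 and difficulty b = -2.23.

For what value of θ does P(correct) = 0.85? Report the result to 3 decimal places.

1.239

P(θ) = 1 / (1 + exp(−a(θ − b)))
logit = ln(0.8500/0.1500) = 1.7346
θ = b + logit/(a) = -2.23 + 1.7346/0.5000 = 1.2392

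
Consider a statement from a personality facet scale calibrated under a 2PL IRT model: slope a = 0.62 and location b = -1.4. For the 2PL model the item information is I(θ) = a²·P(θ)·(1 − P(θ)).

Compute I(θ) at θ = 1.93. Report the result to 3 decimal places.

0.038

P = 1/(1+e^{-2.0646}) = 0.8874
P(1−P) = 0.8874 × 0.1126 = 0.0999
I = a² × P(1−P) = 0.62² × 0.0999 = 0.03841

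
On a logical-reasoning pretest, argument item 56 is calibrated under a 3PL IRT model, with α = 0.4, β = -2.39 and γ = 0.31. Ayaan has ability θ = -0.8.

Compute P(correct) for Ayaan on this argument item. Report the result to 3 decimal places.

P(θ) = γ + (1 − γ) · 1 / (1 + exp(−α(θ − β)))
Exponent: 0.4 × (-0.8 − (-2.39)) = 0.6360
1/(1 + e^{-0.6360}) = 0.6538
P = 0.31 + 0.69 × 0.6538 = 0.7612

0.761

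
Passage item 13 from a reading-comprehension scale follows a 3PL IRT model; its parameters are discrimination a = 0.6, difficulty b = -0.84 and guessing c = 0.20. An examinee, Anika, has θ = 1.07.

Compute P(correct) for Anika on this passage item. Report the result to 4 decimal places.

P(θ) = c + (1 − c) · 1 / (1 + exp(−a(θ − b)))
Exponent: 0.6 × (1.07 − (-0.84)) = 1.1460
1/(1 + e^{-1.1460}) = 0.7588
P = 0.20 + 0.80 × 0.7588 = 0.8070

0.8070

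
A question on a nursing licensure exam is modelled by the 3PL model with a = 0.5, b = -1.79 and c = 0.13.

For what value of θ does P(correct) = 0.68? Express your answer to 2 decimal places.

-0.71

P(θ) = c + (1 − c) · 1 / (1 + exp(−a(θ − b)))
Remove guessing floor: (0.68 − 0.13)/(1 − 0.13) = 0.6322
logit = ln(0.6322/0.3678) = 0.5416
θ = b + logit/(a) = -1.79 + 0.5416/0.5000 = -0.7068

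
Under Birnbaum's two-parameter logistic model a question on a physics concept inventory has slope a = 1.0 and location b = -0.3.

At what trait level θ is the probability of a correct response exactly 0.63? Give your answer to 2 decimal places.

0.23

P(θ) = 1 / (1 + exp(−a(θ − b)))
logit = ln(0.6300/0.3700) = 0.5322
θ = b + logit/(a) = -0.3 + 0.5322/1.0000 = 0.2322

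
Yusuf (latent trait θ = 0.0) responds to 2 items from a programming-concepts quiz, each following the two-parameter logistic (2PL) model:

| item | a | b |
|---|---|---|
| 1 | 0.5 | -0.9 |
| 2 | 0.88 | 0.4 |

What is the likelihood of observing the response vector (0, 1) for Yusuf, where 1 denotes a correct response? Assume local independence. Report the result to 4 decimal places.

0.1608

P(θ) = 1 / (1 + exp(−a(θ − b)))
P_1 = 1/(1+e^{-0.4500}) = 0.6106
P_2 = 1/(1+e^{0.3520}) = 0.4129
L = (1−P_1) × P_2 = 0.3894 × 0.4129 = 0.16077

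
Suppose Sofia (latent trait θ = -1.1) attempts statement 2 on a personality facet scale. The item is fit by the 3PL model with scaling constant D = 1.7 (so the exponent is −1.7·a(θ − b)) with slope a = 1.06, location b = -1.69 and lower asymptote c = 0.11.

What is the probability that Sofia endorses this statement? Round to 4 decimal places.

P(θ) = c + (1 − c) · 1 / (1 + exp(−D·a(θ − b)))
Exponent: 1.7 × 1.06 × (-1.1 − (-1.69)) = 1.0632
1/(1 + e^{-1.0632}) = 0.7433
P = 0.11 + 0.89 × 0.7433 = 0.7715

0.7715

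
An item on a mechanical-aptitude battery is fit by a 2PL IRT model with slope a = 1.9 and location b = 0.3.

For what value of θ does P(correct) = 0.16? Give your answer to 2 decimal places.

P(θ) = 1 / (1 + exp(−a(θ − b)))
logit = ln(0.1600/0.8400) = -1.6582
θ = b + logit/(a) = 0.3 + (-1.6582)/1.9000 = -0.5728

-0.57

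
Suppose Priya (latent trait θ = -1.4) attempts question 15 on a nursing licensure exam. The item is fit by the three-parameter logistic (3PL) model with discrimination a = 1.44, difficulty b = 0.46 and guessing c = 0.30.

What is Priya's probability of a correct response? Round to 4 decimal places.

0.3450

P(θ) = c + (1 − c) · 1 / (1 + exp(−a(θ − b)))
Exponent: 1.44 × (-1.4 − 0.46) = -2.6784
1/(1 + e^{2.6784}) = 0.0643
P = 0.30 + 0.70 × 0.0643 = 0.3450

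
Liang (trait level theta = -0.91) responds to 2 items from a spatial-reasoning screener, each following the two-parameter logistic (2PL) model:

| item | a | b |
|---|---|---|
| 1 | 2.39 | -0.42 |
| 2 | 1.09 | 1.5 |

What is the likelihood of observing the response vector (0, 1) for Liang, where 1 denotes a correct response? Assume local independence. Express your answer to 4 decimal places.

P(theta) = 1 / (1 + exp(−a(theta − b)))
P_1 = 1/(1+e^{1.1711}) = 0.2367
P_2 = 1/(1+e^{2.6269}) = 0.0674
L = (1−P_1) × P_2 = 0.7633 × 0.0674 = 0.05147

0.0515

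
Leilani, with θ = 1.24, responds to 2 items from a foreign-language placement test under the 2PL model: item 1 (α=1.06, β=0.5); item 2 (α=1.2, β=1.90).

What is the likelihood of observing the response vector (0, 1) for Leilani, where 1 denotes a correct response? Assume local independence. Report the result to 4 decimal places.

P(θ) = 1 / (1 + exp(−α(θ − β)))
P_1 = 1/(1+e^{-0.7844}) = 0.6866
P_2 = 1/(1+e^{0.7920}) = 0.3117
L = (1−P_1) × P_2 = 0.3134 × 0.3117 = 0.09769

0.0977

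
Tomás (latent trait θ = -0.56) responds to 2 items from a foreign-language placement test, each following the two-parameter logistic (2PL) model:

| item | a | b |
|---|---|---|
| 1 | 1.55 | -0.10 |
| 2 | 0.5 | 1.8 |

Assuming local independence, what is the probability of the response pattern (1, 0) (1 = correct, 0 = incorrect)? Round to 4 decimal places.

P(θ) = 1 / (1 + exp(−a(θ − b)))
P_1 = 1/(1+e^{0.7130}) = 0.3289
P_2 = 1/(1+e^{1.1800}) = 0.2351
L = P_1 × (1−P_2) = 0.3289 × 0.7649 = 0.25162

0.2516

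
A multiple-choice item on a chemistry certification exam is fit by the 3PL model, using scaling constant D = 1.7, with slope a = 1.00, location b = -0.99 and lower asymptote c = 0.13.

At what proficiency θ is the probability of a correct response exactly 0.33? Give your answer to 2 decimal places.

P(θ) = c + (1 − c) · 1 / (1 + exp(−D·a(θ − b)))
Remove guessing floor: (0.33 − 0.13)/(1 − 0.13) = 0.2299
logit = ln(0.2299/0.7701) = -1.2090
θ = b + logit/(1.7·a) = -0.99 + (-1.2090)/1.7000 = -1.7012

-1.70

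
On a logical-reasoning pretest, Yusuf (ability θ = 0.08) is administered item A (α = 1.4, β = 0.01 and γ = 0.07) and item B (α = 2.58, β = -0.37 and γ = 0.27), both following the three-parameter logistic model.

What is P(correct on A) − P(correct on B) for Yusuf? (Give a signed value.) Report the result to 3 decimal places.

P(θ) = γ + (1 − γ) · 1 / (1 + exp(−α(θ − β)))
P_A = 0.5578
P_B = 0.8259
P_A − P_B = -0.2681

-0.268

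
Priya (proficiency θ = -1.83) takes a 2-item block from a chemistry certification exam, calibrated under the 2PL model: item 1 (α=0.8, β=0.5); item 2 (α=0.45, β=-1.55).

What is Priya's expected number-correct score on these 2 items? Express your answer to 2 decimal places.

0.60

P(θ) = 1 / (1 + exp(−α(θ − β)))
P_1 = 1/(1+e^{1.8640}) = 0.1342
P_2 = 1/(1+e^{0.1260}) = 0.4685
E[score] = 0.1342 + 0.4685 = 0.6028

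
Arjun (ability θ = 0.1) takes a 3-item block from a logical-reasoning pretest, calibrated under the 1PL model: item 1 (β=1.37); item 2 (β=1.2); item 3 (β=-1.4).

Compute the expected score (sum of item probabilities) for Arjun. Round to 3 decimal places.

1.287

P(θ) = 1 / (1 + exp(−(θ − β)))
P_1 = 1/(1+e^{1.2700}) = 0.2193
P_2 = 1/(1+e^{1.1000}) = 0.2497
P_3 = 1/(1+e^{-1.5000}) = 0.8176
E[score] = 0.2193 + 0.2497 + 0.8176 = 1.2866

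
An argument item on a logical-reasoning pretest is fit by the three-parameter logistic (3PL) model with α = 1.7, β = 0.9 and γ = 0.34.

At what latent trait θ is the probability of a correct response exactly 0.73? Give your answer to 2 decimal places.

1.12

P(θ) = γ + (1 − γ) · 1 / (1 + exp(−α(θ − β)))
Remove guessing floor: (0.73 − 0.34)/(1 − 0.34) = 0.5909
logit = ln(0.5909/0.4091) = 0.3677
θ = β + logit/(α) = 0.9 + 0.3677/1.7000 = 1.1163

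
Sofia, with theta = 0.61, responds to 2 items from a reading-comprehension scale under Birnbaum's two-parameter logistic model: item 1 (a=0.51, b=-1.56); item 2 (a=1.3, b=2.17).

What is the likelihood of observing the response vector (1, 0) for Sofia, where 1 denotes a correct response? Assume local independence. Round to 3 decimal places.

0.664

P(theta) = 1 / (1 + exp(−a(theta − b)))
P_1 = 1/(1+e^{-1.1067}) = 0.7515
P_2 = 1/(1+e^{2.0280}) = 0.1163
L = P_1 × (1−P_2) = 0.7515 × 0.8837 = 0.66412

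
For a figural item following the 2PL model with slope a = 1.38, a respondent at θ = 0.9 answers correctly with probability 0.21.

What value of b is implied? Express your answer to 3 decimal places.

1.860

P(θ) = 1 / (1 + exp(−a(θ − b)))
logit(0.21) = ln(0.21/0.79) = -1.3249
b = θ − logit/(a) = 0.9 − (-1.3249)/1.3800 = 1.8601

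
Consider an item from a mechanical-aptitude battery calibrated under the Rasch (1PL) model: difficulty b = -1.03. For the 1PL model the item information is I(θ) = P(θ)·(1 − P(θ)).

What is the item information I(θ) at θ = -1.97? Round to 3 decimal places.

P = 1/(1+e^{0.9400}) = 0.2809
P(1−P) = 0.2809 × 0.7191 = 0.2020
I = P(1−P) = 0.20200

0.202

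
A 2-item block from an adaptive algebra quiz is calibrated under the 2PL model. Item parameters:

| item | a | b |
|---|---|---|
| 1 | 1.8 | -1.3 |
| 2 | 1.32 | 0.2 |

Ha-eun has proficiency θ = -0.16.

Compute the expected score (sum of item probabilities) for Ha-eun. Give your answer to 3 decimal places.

P(θ) = 1 / (1 + exp(−a(θ − b)))
P_1 = 1/(1+e^{-2.0520}) = 0.8861
P_2 = 1/(1+e^{0.4752}) = 0.3834
E[score] = 0.8861 + 0.3834 = 1.2695

1.270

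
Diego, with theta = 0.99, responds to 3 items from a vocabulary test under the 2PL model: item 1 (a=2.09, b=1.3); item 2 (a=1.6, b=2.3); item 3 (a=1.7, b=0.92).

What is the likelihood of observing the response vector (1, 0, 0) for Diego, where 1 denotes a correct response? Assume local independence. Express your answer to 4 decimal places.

P(theta) = 1 / (1 + exp(−a(theta − b)))
P_1 = 1/(1+e^{0.6479}) = 0.3435
P_2 = 1/(1+e^{2.0960}) = 0.1095
P_3 = 1/(1+e^{-0.1190}) = 0.5297
L = P_1 × (1−P_2) × (1−P_3) = 0.3435 × 0.8905 × 0.4703 = 0.14384

0.1438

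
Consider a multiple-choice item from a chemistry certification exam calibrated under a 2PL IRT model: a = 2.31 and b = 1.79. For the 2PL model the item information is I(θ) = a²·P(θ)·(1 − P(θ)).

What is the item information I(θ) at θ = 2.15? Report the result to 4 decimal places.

1.1276

P = 1/(1+e^{-0.8316}) = 0.6967
P(1−P) = 0.6967 × 0.3033 = 0.2113
I = a² × P(1−P) = 2.31² × 0.2113 = 1.12758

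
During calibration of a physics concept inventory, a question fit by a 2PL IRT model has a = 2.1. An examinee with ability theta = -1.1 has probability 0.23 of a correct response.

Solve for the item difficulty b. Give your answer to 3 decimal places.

-0.525

P(theta) = 1 / (1 + exp(−a(theta − b)))
logit(0.23) = ln(0.23/0.77) = -1.2083
b = theta − logit/(a) = -1.1 − (-1.2083)/2.1000 = -0.5246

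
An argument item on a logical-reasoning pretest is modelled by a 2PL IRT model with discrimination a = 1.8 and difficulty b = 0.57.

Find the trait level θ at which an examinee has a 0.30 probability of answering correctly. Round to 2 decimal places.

P(θ) = 1 / (1 + exp(−a(θ − b)))
logit = ln(0.3000/0.7000) = -0.8473
θ = b + logit/(a) = 0.57 + (-0.8473)/1.8000 = 0.0993

0.10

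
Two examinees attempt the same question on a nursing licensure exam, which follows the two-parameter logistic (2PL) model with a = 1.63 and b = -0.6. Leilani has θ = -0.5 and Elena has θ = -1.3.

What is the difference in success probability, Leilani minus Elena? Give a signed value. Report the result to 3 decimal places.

0.299

P(θ) = 1 / (1 + exp(−a(θ − b)))
P(Leilani) = 0.5407  [exponent 0.1630]
P(Elena) = 0.2421  [exponent -1.1410]
Difference = 0.5407 − 0.2421 = 0.2985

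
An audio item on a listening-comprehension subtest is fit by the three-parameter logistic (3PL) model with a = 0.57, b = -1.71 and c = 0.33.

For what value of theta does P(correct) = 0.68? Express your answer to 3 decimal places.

P(theta) = c + (1 − c) · 1 / (1 + exp(−a(theta − b)))
Remove guessing floor: (0.68 − 0.33)/(1 − 0.33) = 0.5224
logit = ln(0.5224/0.4776) = 0.0896
theta = b + logit/(a) = -1.71 + 0.0896/0.5700 = -1.5528

-1.553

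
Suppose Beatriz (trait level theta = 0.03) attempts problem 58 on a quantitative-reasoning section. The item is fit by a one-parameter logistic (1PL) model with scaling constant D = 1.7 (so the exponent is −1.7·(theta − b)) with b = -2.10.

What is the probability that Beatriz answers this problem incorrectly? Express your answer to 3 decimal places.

P(theta) = 1 / (1 + exp(−D·(theta − b)))
Exponent: 1.7 × (0.03 − (-2.10)) = 3.6210
1/(1 + e^{-3.6210}) = 0.9739
P = 0.9739
P(incorrect) = 1 − 0.9739 = 0.0261

0.026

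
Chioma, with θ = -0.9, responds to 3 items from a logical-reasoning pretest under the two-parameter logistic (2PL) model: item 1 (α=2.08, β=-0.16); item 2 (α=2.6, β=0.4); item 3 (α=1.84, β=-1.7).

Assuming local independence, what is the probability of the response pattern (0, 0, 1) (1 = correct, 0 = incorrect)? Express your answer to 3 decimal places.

P(θ) = 1 / (1 + exp(−α(θ − β)))
P_1 = 1/(1+e^{1.5392}) = 0.1767
P_2 = 1/(1+e^{3.3800}) = 0.0329
P_3 = 1/(1+e^{-1.4720}) = 0.8134
L = (1−P_1) × (1−P_2) × P_3 = 0.8233 × 0.9671 × 0.8134 = 0.64763

0.648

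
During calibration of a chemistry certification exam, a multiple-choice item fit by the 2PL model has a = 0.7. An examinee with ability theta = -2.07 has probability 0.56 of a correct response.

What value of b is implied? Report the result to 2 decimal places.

P(theta) = 1 / (1 + exp(−a(theta − b)))
logit(0.56) = ln(0.56/0.44) = 0.2412
b = theta − logit/(a) = -2.07 − 0.2412/0.7000 = -2.4145

-2.41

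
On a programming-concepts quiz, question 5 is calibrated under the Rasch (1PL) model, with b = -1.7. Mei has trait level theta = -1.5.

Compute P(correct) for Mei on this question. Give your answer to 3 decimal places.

0.550

P(theta) = 1 / (1 + exp(−(theta − b)))
Exponent: (-1.5 − (-1.7)) = 0.2000
1/(1 + e^{-0.2000}) = 0.5498
P = 0.5498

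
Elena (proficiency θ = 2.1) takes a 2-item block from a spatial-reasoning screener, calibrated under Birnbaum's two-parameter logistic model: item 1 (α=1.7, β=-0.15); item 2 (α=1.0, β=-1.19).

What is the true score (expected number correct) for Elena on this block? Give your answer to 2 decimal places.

P(θ) = 1 / (1 + exp(−α(θ − β)))
P_1 = 1/(1+e^{-3.8250}) = 0.9786
P_2 = 1/(1+e^{-3.2900}) = 0.9641
E[score] = 0.9786 + 0.9641 = 1.9427

1.94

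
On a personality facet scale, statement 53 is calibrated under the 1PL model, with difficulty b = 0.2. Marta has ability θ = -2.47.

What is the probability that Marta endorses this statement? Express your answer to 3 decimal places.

P(θ) = 1 / (1 + exp(−(θ − b)))
Exponent: (-2.47 − 0.2) = -2.6700
1/(1 + e^{2.6700}) = 0.0648
P = 0.0648

0.065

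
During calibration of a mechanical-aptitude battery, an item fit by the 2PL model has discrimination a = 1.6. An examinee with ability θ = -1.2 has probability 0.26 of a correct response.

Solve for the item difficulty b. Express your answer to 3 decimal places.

P(θ) = 1 / (1 + exp(−a(θ − b)))
logit(0.26) = ln(0.26/0.74) = -1.0460
b = θ − logit/(a) = -1.2 − (-1.0460)/1.6000 = -0.5463

-0.546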